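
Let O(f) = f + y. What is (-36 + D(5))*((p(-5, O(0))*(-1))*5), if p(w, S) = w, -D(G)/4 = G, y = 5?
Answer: -1400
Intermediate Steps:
D(G) = -4*G
O(f) = 5 + f (O(f) = f + 5 = 5 + f)
(-36 + D(5))*((p(-5, O(0))*(-1))*5) = (-36 - 4*5)*(-5*(-1)*5) = (-36 - 20)*(5*5) = -56*25 = -1400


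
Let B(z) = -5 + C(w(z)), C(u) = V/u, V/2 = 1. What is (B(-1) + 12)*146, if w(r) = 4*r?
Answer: 949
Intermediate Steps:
V = 2 (V = 2*1 = 2)
C(u) = 2/u
B(z) = -5 + 1/(2*z) (B(z) = -5 + 2/((4*z)) = -5 + 2*(1/(4*z)) = -5 + 1/(2*z))
(B(-1) + 12)*146 = ((-5 + (½)/(-1)) + 12)*146 = ((-5 + (½)*(-1)) + 12)*146 = ((-5 - ½) + 12)*146 = (-11/2 + 12)*146 = (13/2)*146 = 949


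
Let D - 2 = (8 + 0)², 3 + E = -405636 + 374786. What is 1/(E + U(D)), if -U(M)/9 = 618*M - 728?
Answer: -1/391393 ≈ -2.5550e-6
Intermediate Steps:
E = -30853 (E = -3 + (-405636 + 374786) = -3 - 30850 = -30853)
D = 66 (D = 2 + (8 + 0)² = 2 + 8² = 2 + 64 = 66)
U(M) = 6552 - 5562*M (U(M) = -9*(618*M - 728) = -9*(-728 + 618*M) = 6552 - 5562*M)
1/(E + U(D)) = 1/(-30853 + (6552 - 5562*66)) = 1/(-30853 + (6552 - 367092)) = 1/(-30853 - 360540) = 1/(-391393) = -1/391393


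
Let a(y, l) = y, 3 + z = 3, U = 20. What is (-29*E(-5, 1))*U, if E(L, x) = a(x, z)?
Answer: -580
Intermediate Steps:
z = 0 (z = -3 + 3 = 0)
E(L, x) = x
(-29*E(-5, 1))*U = -29*1*20 = -29*20 = -580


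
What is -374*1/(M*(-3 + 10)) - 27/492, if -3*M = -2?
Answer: -92067/1148 ≈ -80.198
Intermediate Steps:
M = 2/3 (M = -1/3*(-2) = 2/3 ≈ 0.66667)
-374*1/(M*(-3 + 10)) - 27/492 = -374*3/(2*(-3 + 10)) - 27/492 = -374/((2/3)*7) - 27*1/492 = -374/14/3 - 9/164 = -374*3/14 - 9/164 = -561/7 - 9/164 = -92067/1148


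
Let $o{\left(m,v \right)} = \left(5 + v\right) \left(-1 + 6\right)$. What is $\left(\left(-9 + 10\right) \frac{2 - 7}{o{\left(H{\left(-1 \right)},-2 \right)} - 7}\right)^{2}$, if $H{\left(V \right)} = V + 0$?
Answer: $\frac{25}{64} \approx 0.39063$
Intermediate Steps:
$H{\left(V \right)} = V$
$o{\left(m,v \right)} = 25 + 5 v$ ($o{\left(m,v \right)} = \left(5 + v\right) 5 = 25 + 5 v$)
$\left(\left(-9 + 10\right) \frac{2 - 7}{o{\left(H{\left(-1 \right)},-2 \right)} - 7}\right)^{2} = \left(\left(-9 + 10\right) \frac{2 - 7}{\left(25 + 5 \left(-2\right)\right) - 7}\right)^{2} = \left(1 \left(- \frac{5}{\left(25 - 10\right) - 7}\right)\right)^{2} = \left(1 \left(- \frac{5}{15 - 7}\right)\right)^{2} = \left(1 \left(- \frac{5}{8}\right)\right)^{2} = \left(- \frac{5}{8}\right)^{2} = \frac{25}{64}$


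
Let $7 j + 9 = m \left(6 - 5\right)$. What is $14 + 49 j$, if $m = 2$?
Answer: $-35$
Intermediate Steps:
$j = -1$ ($j = - \frac{9}{7} + \frac{2 \left(6 - 5\right)}{7} = - \frac{9}{7} + \frac{2 \cdot 1}{7} = - \frac{9}{7} + \frac{1}{7} \cdot 2 = - \frac{9}{7} + \frac{2}{7} = -1$)
$14 + 49 j = 14 + 49 \left(-1\right) = 14 - 49 = -35$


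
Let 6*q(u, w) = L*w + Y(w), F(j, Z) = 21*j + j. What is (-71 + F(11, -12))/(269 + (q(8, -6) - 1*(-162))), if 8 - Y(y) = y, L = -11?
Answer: 513/1333 ≈ 0.38485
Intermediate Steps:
Y(y) = 8 - y
F(j, Z) = 22*j
q(u, w) = 4/3 - 2*w (q(u, w) = (-11*w + (8 - w))/6 = (8 - 12*w)/6 = 4/3 - 2*w)
(-71 + F(11, -12))/(269 + (q(8, -6) - 1*(-162))) = (-71 + 22*11)/(269 + ((4/3 - 2*(-6)) - 1*(-162))) = (-71 + 242)/(269 + ((4/3 + 12) + 162)) = 171/(269 + (40/3 + 162)) = 171/(269 + 526/3) = 171/(1333/3) = 171*(3/1333) = 513/1333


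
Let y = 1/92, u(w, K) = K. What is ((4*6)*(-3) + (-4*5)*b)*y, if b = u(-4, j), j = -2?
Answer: -8/23 ≈ -0.34783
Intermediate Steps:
b = -2
y = 1/92 ≈ 0.010870
((4*6)*(-3) + (-4*5)*b)*y = ((4*6)*(-3) - 4*5*(-2))*(1/92) = (24*(-3) - 20*(-2))*(1/92) = (-72 + 40)*(1/92) = -32*1/92 = -8/23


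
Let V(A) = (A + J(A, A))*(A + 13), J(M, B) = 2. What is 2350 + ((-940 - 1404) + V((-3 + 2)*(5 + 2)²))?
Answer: 1698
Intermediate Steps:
V(A) = (2 + A)*(13 + A) (V(A) = (A + 2)*(A + 13) = (2 + A)*(13 + A))
2350 + ((-940 - 1404) + V((-3 + 2)*(5 + 2)²)) = 2350 + ((-940 - 1404) + (26 + ((-3 + 2)*(5 + 2)²)² + 15*((-3 + 2)*(5 + 2)²))) = 2350 + (-2344 + (26 + (-1*7²)² + 15*(-1*7²))) = 2350 + (-2344 + (26 + (-1*49)² + 15*(-1*49))) = 2350 + (-2344 + (26 + (-49)² + 15*(-49))) = 2350 + (-2344 + (26 + 2401 - 735)) = 2350 + (-2344 + 1692) = 2350 - 652 = 1698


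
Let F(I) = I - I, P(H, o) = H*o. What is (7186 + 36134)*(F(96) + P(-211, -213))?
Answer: 1946930760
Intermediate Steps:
F(I) = 0
(7186 + 36134)*(F(96) + P(-211, -213)) = (7186 + 36134)*(0 - 211*(-213)) = 43320*(0 + 44943) = 43320*44943 = 1946930760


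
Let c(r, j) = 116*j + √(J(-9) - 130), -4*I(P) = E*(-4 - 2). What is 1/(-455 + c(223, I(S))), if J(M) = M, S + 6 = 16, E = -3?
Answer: -977/954668 - I*√139/954668 ≈ -0.0010234 - 1.235e-5*I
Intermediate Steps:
S = 10 (S = -6 + 16 = 10)
I(P) = -9/2 (I(P) = -(-3)*(-4 - 2)/4 = -(-3)*(-6)/4 = -¼*18 = -9/2)
c(r, j) = 116*j + I*√139 (c(r, j) = 116*j + √(-9 - 130) = 116*j + √(-139) = 116*j + I*√139)
1/(-455 + c(223, I(S))) = 1/(-455 + (116*(-9/2) + I*√139)) = 1/(-455 + (-522 + I*√139)) = 1/(-977 + I*√139)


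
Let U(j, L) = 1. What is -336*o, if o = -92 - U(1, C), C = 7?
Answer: 31248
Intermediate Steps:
o = -93 (o = -92 - 1*1 = -92 - 1 = -93)
-336*o = -336*(-93) = 31248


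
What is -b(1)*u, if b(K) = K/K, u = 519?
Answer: -519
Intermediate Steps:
b(K) = 1
-b(1)*u = -519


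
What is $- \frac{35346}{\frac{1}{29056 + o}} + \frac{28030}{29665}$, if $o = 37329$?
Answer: $- \frac{13921453492324}{5933} \approx -2.3464 \cdot 10^{9}$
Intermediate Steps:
$- \frac{35346}{\frac{1}{29056 + o}} + \frac{28030}{29665} = - \frac{35346}{\frac{1}{29056 + 37329}} + \frac{28030}{29665} = - \frac{35346}{\frac{1}{66385}} + 28030 \cdot \frac{1}{29665} = - 35346 \frac{1}{\frac{1}{66385}} + \frac{5606}{5933} = \left(-35346\right) 66385 + \frac{5606}{5933} = -2346444210 + \frac{5606}{5933} = - \frac{13921453492324}{5933}$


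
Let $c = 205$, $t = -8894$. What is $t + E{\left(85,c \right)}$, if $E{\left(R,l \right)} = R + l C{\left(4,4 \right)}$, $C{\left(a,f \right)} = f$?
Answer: $-7989$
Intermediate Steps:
$E{\left(R,l \right)} = R + 4 l$ ($E{\left(R,l \right)} = R + l 4 = R + 4 l$)
$t + E{\left(85,c \right)} = -8894 + \left(85 + 4 \cdot 205\right) = -8894 + \left(85 + 820\right) = -8894 + 905 = -7989$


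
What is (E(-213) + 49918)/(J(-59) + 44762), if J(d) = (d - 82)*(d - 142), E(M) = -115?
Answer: 49803/73103 ≈ 0.68127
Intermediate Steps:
J(d) = (-142 + d)*(-82 + d) (J(d) = (-82 + d)*(-142 + d) = (-142 + d)*(-82 + d))
(E(-213) + 49918)/(J(-59) + 44762) = (-115 + 49918)/((11644 + (-59)² - 224*(-59)) + 44762) = 49803/((11644 + 3481 + 13216) + 44762) = 49803/(28341 + 44762) = 49803/73103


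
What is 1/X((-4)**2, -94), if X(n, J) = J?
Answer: -1/94 ≈ -0.010638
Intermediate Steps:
1/X((-4)**2, -94) = 1/(-94) = -1/94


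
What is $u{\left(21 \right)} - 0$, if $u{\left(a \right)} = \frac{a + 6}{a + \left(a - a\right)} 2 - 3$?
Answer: $- \frac{3}{7} \approx -0.42857$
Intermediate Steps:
$u{\left(a \right)} = -3 + \frac{2 \left(6 + a\right)}{a}$ ($u{\left(a \right)} = \frac{6 + a}{a + 0} \cdot 2 - 3 = \frac{6 + a}{a} 2 - 3 = \frac{2 \left(6 + a\right)}{a} - 3 = -3 + \frac{2 \left(6 + a\right)}{a}$)
$u{\left(21 \right)} - 0 = \frac{12 - 21}{21} - 0 = \frac{12 - 21}{21} + 0 = \frac{1}{21} \left(-9\right) + 0 = - \frac{3}{7} + 0 = - \frac{3}{7}$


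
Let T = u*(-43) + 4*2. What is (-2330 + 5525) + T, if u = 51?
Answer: 1010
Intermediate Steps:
T = -2185 (T = 51*(-43) + 4*2 = -2193 + 8 = -2185)
(-2330 + 5525) + T = (-2330 + 5525) - 2185 = 3195 - 2185 = 1010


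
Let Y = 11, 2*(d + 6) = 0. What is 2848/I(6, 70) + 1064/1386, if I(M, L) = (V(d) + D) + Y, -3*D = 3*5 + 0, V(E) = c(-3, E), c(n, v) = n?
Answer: 94060/99 ≈ 950.10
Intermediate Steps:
d = -6 (d = -6 + (½)*0 = -6 + 0 = -6)
V(E) = -3
D = -5 (D = -(3*5 + 0)/3 = -(15 + 0)/3 = -⅓*15 = -5)
I(M, L) = 3 (I(M, L) = (-3 - 5) + 11 = -8 + 11 = 3)
2848/I(6, 70) + 1064/1386 = 2848/3 + 1064/1386 = 2848*(⅓) + 1064*(1/1386) = 2848/3 + 76/99 = 94060/99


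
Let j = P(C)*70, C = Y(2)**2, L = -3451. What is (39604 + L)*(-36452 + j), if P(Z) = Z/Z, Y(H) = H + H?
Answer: -1315318446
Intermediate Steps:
Y(H) = 2*H
C = 16 (C = (2*2)**2 = 4**2 = 16)
P(Z) = 1
j = 70 (j = 1*70 = 70)
(39604 + L)*(-36452 + j) = (39604 - 3451)*(-36452 + 70) = 36153*(-36382) = -1315318446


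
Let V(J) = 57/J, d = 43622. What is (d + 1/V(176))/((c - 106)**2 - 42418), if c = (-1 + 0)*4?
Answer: -1243315/864063 ≈ -1.4389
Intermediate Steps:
c = -4 (c = -1*4 = -4)
(d + 1/V(176))/((c - 106)**2 - 42418) = (43622 + 1/(57/176))/((-4 - 106)**2 - 42418) = (43622 + 1/(57*(1/176)))/((-110)**2 - 42418) = (43622 + 1/(57/176))/(12100 - 42418) = (43622 + 176/57)/(-30318) = (2486630/57)*(-1/30318) = -1243315/864063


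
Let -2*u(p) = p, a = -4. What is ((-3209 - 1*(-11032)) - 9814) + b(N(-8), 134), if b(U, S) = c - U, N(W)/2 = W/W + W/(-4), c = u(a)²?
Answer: -1993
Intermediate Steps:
u(p) = -p/2
c = 4 (c = (-½*(-4))² = 2² = 4)
N(W) = 2 - W/2 (N(W) = 2*(W/W + W/(-4)) = 2*(1 + W*(-¼)) = 2*(1 - W/4) = 2 - W/2)
b(U, S) = 4 - U
((-3209 - 1*(-11032)) - 9814) + b(N(-8), 134) = ((-3209 - 1*(-11032)) - 9814) + (4 - (2 - ½*(-8))) = ((-3209 + 11032) - 9814) + (4 - (2 + 4)) = (7823 - 9814) + (4 - 1*6) = -1991 + (4 - 6) = -1991 - 2 = -1993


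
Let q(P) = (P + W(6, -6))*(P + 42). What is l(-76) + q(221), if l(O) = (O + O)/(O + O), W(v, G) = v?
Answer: 59702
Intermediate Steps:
l(O) = 1 (l(O) = (2*O)/((2*O)) = (2*O)*(1/(2*O)) = 1)
q(P) = (6 + P)*(42 + P) (q(P) = (P + 6)*(P + 42) = (6 + P)*(42 + P))
l(-76) + q(221) = 1 + (252 + 221² + 48*221) = 1 + (252 + 48841 + 10608) = 1 + 59701 = 59702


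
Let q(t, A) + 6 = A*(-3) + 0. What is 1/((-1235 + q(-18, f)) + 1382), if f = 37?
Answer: 1/30 ≈ 0.033333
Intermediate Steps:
q(t, A) = -6 - 3*A (q(t, A) = -6 + (A*(-3) + 0) = -6 + (-3*A + 0) = -6 - 3*A)
1/((-1235 + q(-18, f)) + 1382) = 1/((-1235 + (-6 - 3*37)) + 1382) = 1/((-1235 + (-6 - 111)) + 1382) = 1/((-1235 - 117) + 1382) = 1/(-1352 + 1382) = 1/30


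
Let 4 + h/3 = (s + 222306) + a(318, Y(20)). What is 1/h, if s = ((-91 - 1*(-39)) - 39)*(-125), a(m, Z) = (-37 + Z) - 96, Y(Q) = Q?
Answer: 1/700692 ≈ 1.4272e-6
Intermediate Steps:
a(m, Z) = -133 + Z
s = 11375 (s = ((-91 + 39) - 39)*(-125) = (-52 - 39)*(-125) = -91*(-125) = 11375)
h = 700692 (h = -12 + 3*((11375 + 222306) + (-133 + 20)) = -12 + 3*(233681 - 113) = -12 + 3*233568 = -12 + 700704 = 700692)
1/h = 1/700692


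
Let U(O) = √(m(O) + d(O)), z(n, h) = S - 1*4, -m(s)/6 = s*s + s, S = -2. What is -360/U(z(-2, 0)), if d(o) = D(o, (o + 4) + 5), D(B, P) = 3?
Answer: 120*I*√177/59 ≈ 27.059*I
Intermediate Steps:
d(o) = 3
m(s) = -6*s - 6*s² (m(s) = -6*(s*s + s) = -6*(s² + s) = -6*(s + s²) = -6*s - 6*s²)
z(n, h) = -6 (z(n, h) = -2 - 1*4 = -2 - 4 = -6)
U(O) = √(3 - 6*O*(1 + O)) (U(O) = √(-6*O*(1 + O) + 3) = √(3 - 6*O*(1 + O)))
-360/U(z(-2, 0)) = -360*√3/(3*√(1 - 2*(-6)*(1 - 6))) = -360*√3/(3*√(1 - 2*(-6)*(-5))) = -360*√3/(3*√(1 - 60)) = -360*(-I*√177/177) = -(-120)*I*√177/59 = 120*I*√177/59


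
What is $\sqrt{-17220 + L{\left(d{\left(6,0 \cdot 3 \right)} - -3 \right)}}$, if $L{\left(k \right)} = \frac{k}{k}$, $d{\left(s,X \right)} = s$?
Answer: $i \sqrt{17219} \approx 131.22 i$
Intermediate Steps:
$L{\left(k \right)} = 1$
$\sqrt{-17220 + L{\left(d{\left(6,0 \cdot 3 \right)} - -3 \right)}} = \sqrt{-17220 + 1} = \sqrt{-17219} = i \sqrt{17219}$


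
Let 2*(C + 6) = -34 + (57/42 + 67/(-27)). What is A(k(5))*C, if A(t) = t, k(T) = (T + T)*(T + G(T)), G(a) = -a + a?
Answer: -445325/378 ≈ -1178.1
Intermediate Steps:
G(a) = 0
k(T) = 2*T² (k(T) = (T + T)*(T + 0) = (2*T)*T = 2*T²)
C = -17813/756 (C = -6 + (-34 + (57/42 + 67/(-27)))/2 = -6 + (-34 + (57*(1/42) + 67*(-1/27)))/2 = -6 + (-34 + (19/14 - 67/27))/2 = -6 + (-34 - 425/378)/2 = -6 + (½)*(-13277/378) = -6 - 13277/756 = -17813/756 ≈ -23.562)
A(k(5))*C = (2*5²)*(-17813/756) = (2*25)*(-17813/756) = 50*(-17813/756) = -445325/378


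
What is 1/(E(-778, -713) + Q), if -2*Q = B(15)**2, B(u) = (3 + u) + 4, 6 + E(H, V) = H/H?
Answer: -1/247 ≈ -0.0040486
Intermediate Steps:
E(H, V) = -5 (E(H, V) = -6 + H/H = -6 + 1 = -5)
B(u) = 7 + u
Q = -242 (Q = -(7 + 15)**2/2 = -1/2*22**2 = -1/2*484 = -242)
1/(E(-778, -713) + Q) = 1/(-5 - 242) = 1/(-247) = -1/247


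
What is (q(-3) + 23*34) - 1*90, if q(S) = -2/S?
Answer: 2078/3 ≈ 692.67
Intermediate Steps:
(q(-3) + 23*34) - 1*90 = (-2/(-3) + 23*34) - 1*90 = (-2*(-⅓) + 782) - 90 = (⅔ + 782) - 90 = 2348/3 - 90 = 2078/3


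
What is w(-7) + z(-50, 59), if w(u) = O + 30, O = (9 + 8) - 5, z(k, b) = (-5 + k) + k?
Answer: -63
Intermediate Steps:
z(k, b) = -5 + 2*k
O = 12 (O = 17 - 5 = 12)
w(u) = 42 (w(u) = 12 + 30 = 42)
w(-7) + z(-50, 59) = 42 + (-5 + 2*(-50)) = 42 + (-5 - 100) = 42 - 105 = -63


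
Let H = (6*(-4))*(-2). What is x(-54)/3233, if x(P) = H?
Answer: 48/3233 ≈ 0.014847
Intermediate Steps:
H = 48 (H = -24*(-2) = 48)
x(P) = 48
x(-54)/3233 = 48/3233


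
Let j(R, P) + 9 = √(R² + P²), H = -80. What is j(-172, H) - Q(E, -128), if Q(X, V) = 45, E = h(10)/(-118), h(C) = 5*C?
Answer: -54 + 4*√2249 ≈ 135.69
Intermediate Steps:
E = -25/59 (E = (5*10)/(-118) = 50*(-1/118) = -25/59 ≈ -0.42373)
j(R, P) = -9 + √(P² + R²) (j(R, P) = -9 + √(R² + P²) = -9 + √(P² + R²))
j(-172, H) - Q(E, -128) = (-9 + √((-80)² + (-172)²)) - 1*45 = (-9 + √(6400 + 29584)) - 45 = (-9 + √35984) - 45 = (-9 + 4*√2249) - 45 = -54 + 4*√2249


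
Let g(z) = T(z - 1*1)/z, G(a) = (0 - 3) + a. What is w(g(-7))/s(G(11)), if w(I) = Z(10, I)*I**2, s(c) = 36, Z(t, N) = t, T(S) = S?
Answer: 160/441 ≈ 0.36281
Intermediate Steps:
G(a) = -3 + a
g(z) = (-1 + z)/z (g(z) = (z - 1*1)/z = (z - 1)/z = (-1 + z)/z)
w(I) = 10*I**2
w(g(-7))/s(G(11)) = (10*((-1 - 7)/(-7))**2)/36 = (10*(-1/7*(-8))**2)*(1/36) = (10*(8/7)**2)*(1/36) = (10*(64/49))*(1/36) = (640/49)*(1/36) = 160/441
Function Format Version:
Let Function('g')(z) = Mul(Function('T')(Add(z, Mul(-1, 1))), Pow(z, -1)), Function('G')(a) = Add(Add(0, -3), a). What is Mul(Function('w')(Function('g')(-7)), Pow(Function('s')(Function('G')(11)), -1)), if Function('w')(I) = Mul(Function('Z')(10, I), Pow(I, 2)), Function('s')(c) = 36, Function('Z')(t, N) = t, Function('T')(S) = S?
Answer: Rational(160, 441) ≈ 0.36281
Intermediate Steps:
Function('G')(a) = Add(-3, a)
Function('g')(z) = Mul(Pow(z, -1), Add(-1, z)) (Function('g')(z) = Mul(Add(z, Mul(-1, 1)), Pow(z, -1)) = Mul(Add(z, -1), Pow(z, -1)) = Mul(Add(-1, z), Pow(z, -1)) = Mul(Pow(z, -1), Add(-1, z)))
Function('w')(I) = Mul(10, Pow(I, 2))
Mul(Function('w')(Function('g')(-7)), Pow(Function('s')(Function('G')(11)), -1)) = Mul(Mul(10, Pow(Mul(Pow(-7, -1), Add(-1, -7)), 2)), Pow(36, -1)) = Mul(Mul(10, Pow(Mul(Rational(-1, 7), -8), 2)), Rational(1, 36)) = Mul(Mul(10, Pow(Rational(8, 7), 2)), Rational(1, 36)) = Mul(Mul(10, Rational(64, 49)), Rational(1, 36)) = Mul(Rational(640, 49), Rational(1, 36)) = Rational(160, 441)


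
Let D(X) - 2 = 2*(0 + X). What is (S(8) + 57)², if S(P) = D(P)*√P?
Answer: 5841 + 4104*√2 ≈ 11645.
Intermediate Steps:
D(X) = 2 + 2*X (D(X) = 2 + 2*(0 + X) = 2 + 2*X)
S(P) = √P*(2 + 2*P) (S(P) = (2 + 2*P)*√P = √P*(2 + 2*P))
(S(8) + 57)² = (2*√8*(1 + 8) + 57)² = (2*(2*√2)*9 + 57)² = (36*√2 + 57)² = (57 + 36*√2)²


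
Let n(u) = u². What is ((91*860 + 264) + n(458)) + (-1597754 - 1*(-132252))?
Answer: -1177214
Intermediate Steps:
((91*860 + 264) + n(458)) + (-1597754 - 1*(-132252)) = ((91*860 + 264) + 458²) + (-1597754 - 1*(-132252)) = ((78260 + 264) + 209764) + (-1597754 + 132252) = (78524 + 209764) - 1465502 = 288288 - 1465502 = -1177214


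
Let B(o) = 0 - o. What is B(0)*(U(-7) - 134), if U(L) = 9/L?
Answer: 0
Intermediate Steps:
B(o) = -o
B(0)*(U(-7) - 134) = (-1*0)*(9/(-7) - 134) = 0*(9*(-⅐) - 134) = 0*(-9/7 - 134) = 0*(-947/7) = 0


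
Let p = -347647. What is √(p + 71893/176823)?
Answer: 2*I*√33548296840651/19647 ≈ 589.62*I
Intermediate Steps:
√(p + 71893/176823) = √(-347647 + 71893/176823) = √(-61471913588/176823) = 2*I*√33548296840651/19647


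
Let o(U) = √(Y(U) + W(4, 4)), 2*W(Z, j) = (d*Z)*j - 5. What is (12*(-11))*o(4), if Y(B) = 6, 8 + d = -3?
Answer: -858*I*√2 ≈ -1213.4*I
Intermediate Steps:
d = -11 (d = -8 - 3 = -11)
W(Z, j) = -5/2 - 11*Z*j/2 (W(Z, j) = ((-11*Z)*j - 5)/2 = (-11*Z*j - 5)/2 = (-5 - 11*Z*j)/2 = -5/2 - 11*Z*j/2)
o(U) = 13*I*√2/2 (o(U) = √(6 + (-5/2 - 11/2*4*4)) = √(6 + (-5/2 - 88)) = √(6 - 181/2) = √(-169/2) = 13*I*√2/2)
(12*(-11))*o(4) = (12*(-11))*(13*I*√2/2) = -858*I*√2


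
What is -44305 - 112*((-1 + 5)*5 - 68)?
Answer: -38929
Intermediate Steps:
-44305 - 112*((-1 + 5)*5 - 68) = -44305 - 112*(4*5 - 68) = -44305 - 112*(20 - 68) = -44305 - 112*(-48) = -44305 + 5376 = -38929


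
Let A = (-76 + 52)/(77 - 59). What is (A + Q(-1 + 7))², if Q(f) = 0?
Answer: 16/9 ≈ 1.7778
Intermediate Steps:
A = -4/3 (A = -24/18 = -24*1/18 = -4/3 ≈ -1.3333)
(A + Q(-1 + 7))² = (-4/3 + 0)² = (-4/3)² = 16/9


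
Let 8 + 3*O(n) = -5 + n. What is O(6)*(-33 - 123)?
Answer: 364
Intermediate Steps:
O(n) = -13/3 + n/3 (O(n) = -8/3 + (-5 + n)/3 = -8/3 + (-5/3 + n/3) = -13/3 + n/3)
O(6)*(-33 - 123) = (-13/3 + (1/3)*6)*(-33 - 123) = (-13/3 + 2)*(-156) = -7/3*(-156) = 364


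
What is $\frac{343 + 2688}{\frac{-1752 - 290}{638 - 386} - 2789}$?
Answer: $- \frac{381906}{352435} \approx -1.0836$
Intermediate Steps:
$\frac{343 + 2688}{\frac{-1752 - 290}{638 - 386} - 2789} = \frac{3031}{- \frac{2042}{252} - 2789} = \frac{3031}{\left(-2042\right) \frac{1}{252} - 2789} = \frac{3031}{- \frac{1021}{126} - 2789} = \frac{3031}{- \frac{352435}{126}} = 3031 \left(- \frac{126}{352435}\right) = - \frac{381906}{352435}$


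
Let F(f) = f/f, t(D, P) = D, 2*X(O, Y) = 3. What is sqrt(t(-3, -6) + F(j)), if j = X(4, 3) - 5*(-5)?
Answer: I*sqrt(2) ≈ 1.4142*I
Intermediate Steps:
X(O, Y) = 3/2 (X(O, Y) = (1/2)*3 = 3/2)
j = 53/2 (j = 3/2 - 5*(-5) = 3/2 + 25 = 53/2 ≈ 26.500)
F(f) = 1
sqrt(t(-3, -6) + F(j)) = sqrt(-3 + 1) = sqrt(-2) = I*sqrt(2)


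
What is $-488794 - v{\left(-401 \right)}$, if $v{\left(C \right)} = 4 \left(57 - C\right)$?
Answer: $-490626$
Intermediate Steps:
$v{\left(C \right)} = 228 - 4 C$
$-488794 - v{\left(-401 \right)} = -488794 - \left(228 - -1604\right) = -488794 - \left(228 + 1604\right) = -488794 - 1832 = -490626$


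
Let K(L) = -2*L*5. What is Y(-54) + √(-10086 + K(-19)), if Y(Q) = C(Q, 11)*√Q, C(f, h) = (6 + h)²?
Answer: I*(2*√2474 + 867*√6) ≈ 2223.2*I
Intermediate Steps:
K(L) = -10*L
Y(Q) = 289*√Q (Y(Q) = (6 + 11)²*√Q = 17²*√Q = 289*√Q)
Y(-54) + √(-10086 + K(-19)) = 289*√(-54) + √(-10086 - 10*(-19)) = 289*(3*I*√6) + √(-10086 + 190) = 867*I*√6 + √(-9896) = 867*I*√6 + 2*I*√2474 = 2*I*√2474 + 867*I*√6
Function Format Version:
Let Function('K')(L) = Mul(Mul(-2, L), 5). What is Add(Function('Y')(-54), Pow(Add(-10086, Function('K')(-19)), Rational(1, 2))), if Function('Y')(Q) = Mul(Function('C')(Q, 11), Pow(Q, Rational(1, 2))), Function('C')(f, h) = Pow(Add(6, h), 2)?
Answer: Mul(I, Add(Mul(2, Pow(2474, Rational(1, 2))), Mul(867, Pow(6, Rational(1, 2))))) ≈ Mul(2223.2, I)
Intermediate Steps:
Function('K')(L) = Mul(-10, L)
Function('Y')(Q) = Mul(289, Pow(Q, Rational(1, 2))) (Function('Y')(Q) = Mul(Pow(Add(6, 11), 2), Pow(Q, Rational(1, 2))) = Mul(Pow(17, 2), Pow(Q, Rational(1, 2))) = Mul(289, Pow(Q, Rational(1, 2))))
Add(Function('Y')(-54), Pow(Add(-10086, Function('K')(-19)), Rational(1, 2))) = Add(Mul(289, Pow(-54, Rational(1, 2))), Pow(Add(-10086, Mul(-10, -19)), Rational(1, 2))) = Add(Mul(289, Mul(3, I, Pow(6, Rational(1, 2)))), Pow(Add(-10086, 190), Rational(1, 2))) = Add(Mul(867, I, Pow(6, Rational(1, 2))), Pow(-9896, Rational(1, 2))) = Add(Mul(867, I, Pow(6, Rational(1, 2))), Mul(2, I, Pow(2474, Rational(1, 2)))) = Add(Mul(2, I, Pow(2474, Rational(1, 2))), Mul(867, I, Pow(6, Rational(1, 2))))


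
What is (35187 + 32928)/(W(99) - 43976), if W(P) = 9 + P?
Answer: -68115/43868 ≈ -1.5527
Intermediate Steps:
(35187 + 32928)/(W(99) - 43976) = (35187 + 32928)/((9 + 99) - 43976) = 68115/(108 - 43976) = 68115/(-43868) = 68115*(-1/43868) = -68115/43868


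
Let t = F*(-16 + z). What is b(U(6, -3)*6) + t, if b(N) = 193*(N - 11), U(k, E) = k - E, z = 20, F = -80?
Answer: 7979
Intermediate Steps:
b(N) = -2123 + 193*N (b(N) = 193*(-11 + N) = -2123 + 193*N)
t = -320 (t = -80*(-16 + 20) = -80*4 = -320)
b(U(6, -3)*6) + t = (-2123 + 193*((6 - 1*(-3))*6)) - 320 = (-2123 + 193*((6 + 3)*6)) - 320 = (-2123 + 193*(9*6)) - 320 = (-2123 + 193*54) - 320 = (-2123 + 10422) - 320 = 8299 - 320 = 7979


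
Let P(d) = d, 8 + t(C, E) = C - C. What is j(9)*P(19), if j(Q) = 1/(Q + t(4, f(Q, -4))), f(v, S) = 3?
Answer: 19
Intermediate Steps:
t(C, E) = -8 (t(C, E) = -8 + (C - C) = -8 + 0 = -8)
j(Q) = 1/(-8 + Q) (j(Q) = 1/(Q - 8) = 1/(-8 + Q))
j(9)*P(19) = 19/(-8 + 9) = 19/1 = 1*19 = 19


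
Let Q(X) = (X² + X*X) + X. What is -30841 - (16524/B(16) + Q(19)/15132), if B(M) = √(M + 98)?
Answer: -11966327/388 - 2754*√114/19 ≈ -32389.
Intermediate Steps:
Q(X) = X + 2*X² (Q(X) = (X² + X²) + X = 2*X² + X = X + 2*X²)
B(M) = √(98 + M)
-30841 - (16524/B(16) + Q(19)/15132) = -30841 - (16524/(√(98 + 16)) + (19*(1 + 2*19))/15132) = -30841 - (16524/(√114) + (19*(1 + 38))*(1/15132)) = -30841 - (16524*(√114/114) + (19*39)*(1/15132)) = -30841 - (2754*√114/19 + 741*(1/15132)) = -30841 - (2754*√114/19 + 19/388) = -30841 - (19/388 + 2754*√114/19) = -30841 + (-19/388 - 2754*√114/19) = -11966327/388 - 2754*√114/19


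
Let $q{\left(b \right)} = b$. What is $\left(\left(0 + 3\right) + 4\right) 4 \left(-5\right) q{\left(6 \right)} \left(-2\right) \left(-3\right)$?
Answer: $-5040$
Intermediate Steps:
$\left(\left(0 + 3\right) + 4\right) 4 \left(-5\right) q{\left(6 \right)} \left(-2\right) \left(-3\right) = \left(\left(0 + 3\right) + 4\right) 4 \left(-5\right) 6 \left(-2\right) \left(-3\right) = \left(3 + 4\right) \left(-20\right) 6 \left(-2\right) \left(-3\right) = 7 \left(-20\right) 6 \left(-2\right) \left(-3\right) = \left(-140\right) 6 \left(-2\right) \left(-3\right) = \left(-840\right) \left(-2\right) \left(-3\right) = 1680 \left(-3\right) = -5040$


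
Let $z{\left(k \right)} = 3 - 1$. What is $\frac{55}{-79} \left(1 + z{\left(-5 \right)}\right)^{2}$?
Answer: $- \frac{495}{79} \approx -6.2658$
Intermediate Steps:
$z{\left(k \right)} = 2$ ($z{\left(k \right)} = 3 - 1 = 2$)
$\frac{55}{-79} \left(1 + z{\left(-5 \right)}\right)^{2} = \frac{55}{-79} \left(1 + 2\right)^{2} = 55 \left(- \frac{1}{79}\right) 3^{2} = \left(- \frac{55}{79}\right) 9 = - \frac{495}{79}$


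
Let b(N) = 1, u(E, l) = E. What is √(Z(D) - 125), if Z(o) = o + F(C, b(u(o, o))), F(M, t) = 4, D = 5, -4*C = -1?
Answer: 2*I*√29 ≈ 10.77*I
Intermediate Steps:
C = ¼ (C = -¼*(-1) = ¼ ≈ 0.25000)
Z(o) = 4 + o (Z(o) = o + 4 = 4 + o)
√(Z(D) - 125) = √((4 + 5) - 125) = √(9 - 125) = √(-116) = 2*I*√29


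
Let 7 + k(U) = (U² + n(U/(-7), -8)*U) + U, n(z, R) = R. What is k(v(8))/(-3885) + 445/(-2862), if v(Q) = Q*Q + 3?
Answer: -4404677/3706290 ≈ -1.1884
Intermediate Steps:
v(Q) = 3 + Q² (v(Q) = Q² + 3 = 3 + Q²)
k(U) = -7 + U² - 7*U (k(U) = -7 + ((U² - 8*U) + U) = -7 + (U² - 7*U) = -7 + U² - 7*U)
k(v(8))/(-3885) + 445/(-2862) = (-7 + (3 + 8²)² - 7*(3 + 8²))/(-3885) + 445/(-2862) = (-7 + (3 + 64)² - 7*(3 + 64))*(-1/3885) + 445*(-1/2862) = (-7 + 67² - 7*67)*(-1/3885) - 445/2862 = (-7 + 4489 - 469)*(-1/3885) - 445/2862 = 4013*(-1/3885) - 445/2862 = -4013/3885 - 445/2862 = -4404677/3706290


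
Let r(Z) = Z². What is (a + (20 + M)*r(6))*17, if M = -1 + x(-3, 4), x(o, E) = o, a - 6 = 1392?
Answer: 33558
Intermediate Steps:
a = 1398 (a = 6 + 1392 = 1398)
M = -4 (M = -1 - 3 = -4)
(a + (20 + M)*r(6))*17 = (1398 + (20 - 4)*6²)*17 = (1398 + 16*36)*17 = (1398 + 576)*17 = 1974*17 = 33558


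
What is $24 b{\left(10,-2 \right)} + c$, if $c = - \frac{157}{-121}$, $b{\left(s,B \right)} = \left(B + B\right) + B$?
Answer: $- \frac{17267}{121} \approx -142.7$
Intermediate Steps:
$b{\left(s,B \right)} = 3 B$ ($b{\left(s,B \right)} = 2 B + B = 3 B$)
$c = \frac{157}{121}$ ($c = \left(-157\right) \left(- \frac{1}{121}\right) = \frac{157}{121} \approx 1.2975$)
$24 b{\left(10,-2 \right)} + c = 24 \cdot 3 \left(-2\right) + \frac{157}{121} = 24 \left(-6\right) + \frac{157}{121} = -144 + \frac{157}{121} = - \frac{17267}{121}$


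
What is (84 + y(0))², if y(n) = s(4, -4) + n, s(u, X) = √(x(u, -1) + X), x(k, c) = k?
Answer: 7056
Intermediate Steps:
s(u, X) = √(X + u) (s(u, X) = √(u + X) = √(X + u))
y(n) = n (y(n) = √(-4 + 4) + n = √0 + n = 0 + n = n)
(84 + y(0))² = (84 + 0)² = 84² = 7056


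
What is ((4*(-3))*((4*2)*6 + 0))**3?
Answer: -191102976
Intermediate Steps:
((4*(-3))*((4*2)*6 + 0))**3 = (-12*(8*6 + 0))**3 = (-12*(48 + 0))**3 = (-12*48)**3 = (-576)**3 = -191102976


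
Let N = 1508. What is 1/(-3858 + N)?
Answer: -1/2350 ≈ -0.00042553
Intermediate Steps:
1/(-3858 + N) = 1/(-3858 + 1508) = 1/(-2350) = -1/2350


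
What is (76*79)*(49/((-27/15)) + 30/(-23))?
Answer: -35453620/207 ≈ -1.7127e+5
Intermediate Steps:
(76*79)*(49/((-27/15)) + 30/(-23)) = 6004*(49/((-27*1/15)) + 30*(-1/23)) = 6004*(49/(-9/5) - 30/23) = 6004*(49*(-5/9) - 30/23) = 6004*(-245/9 - 30/23) = 6004*(-5905/207) = -35453620/207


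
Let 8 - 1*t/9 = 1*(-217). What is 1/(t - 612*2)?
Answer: 1/801 ≈ 0.0012484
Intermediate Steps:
t = 2025 (t = 72 - 9*(-217) = 72 + 1953 = 2025)
1/(t - 612*2) = 1/(2025 - 612*2) = 1/(2025 - 1224) = 1/801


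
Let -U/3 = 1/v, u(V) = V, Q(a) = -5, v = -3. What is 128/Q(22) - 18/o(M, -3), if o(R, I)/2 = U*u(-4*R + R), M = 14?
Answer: -1777/70 ≈ -25.386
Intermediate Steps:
U = 1 (U = -3/(-3) = -3*(-⅓) = 1)
o(R, I) = -6*R (o(R, I) = 2*(1*(-4*R + R)) = 2*(1*(-3*R)) = 2*(-3*R) = -6*R)
128/Q(22) - 18/o(M, -3) = 128/(-5) - 18/((-6*14)) = 128*(-⅕) - 18/(-84) = -128/5 - 18*(-1/84) = -128/5 + 3/14 = -1777/70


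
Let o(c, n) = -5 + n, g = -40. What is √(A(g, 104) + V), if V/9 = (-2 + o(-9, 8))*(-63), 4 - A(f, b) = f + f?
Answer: I*√483 ≈ 21.977*I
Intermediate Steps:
A(f, b) = 4 - 2*f (A(f, b) = 4 - (f + f) = 4 - 2*f)
V = -567 (V = 9*((-2 + (-5 + 8))*(-63)) = 9*((-2 + 3)*(-63)) = 9*(1*(-63)) = 9*(-63) = -567)
√(A(g, 104) + V) = √((4 - 2*(-40)) - 567) = √((4 + 80) - 567) = √(84 - 567) = √(-483) = I*√483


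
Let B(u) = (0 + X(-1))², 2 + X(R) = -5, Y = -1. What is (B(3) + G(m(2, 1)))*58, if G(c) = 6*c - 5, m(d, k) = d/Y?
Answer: 1856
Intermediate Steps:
X(R) = -7 (X(R) = -2 - 5 = -7)
m(d, k) = -d (m(d, k) = d/(-1) = d*(-1) = -d)
B(u) = 49 (B(u) = (0 - 7)² = (-7)² = 49)
G(c) = -5 + 6*c
(B(3) + G(m(2, 1)))*58 = (49 + (-5 + 6*(-1*2)))*58 = (49 + (-5 + 6*(-2)))*58 = (49 + (-5 - 12))*58 = (49 - 17)*58 = 32*58 = 1856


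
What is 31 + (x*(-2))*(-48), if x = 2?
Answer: 223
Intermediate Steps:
31 + (x*(-2))*(-48) = 31 + (2*(-2))*(-48) = 31 - 4*(-48) = 31 + 192 = 223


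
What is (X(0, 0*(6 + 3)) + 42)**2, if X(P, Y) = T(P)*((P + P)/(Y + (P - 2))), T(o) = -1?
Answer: 1764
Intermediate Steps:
X(P, Y) = -2*P/(-2 + P + Y) (X(P, Y) = -(P + P)/(Y + (P - 2)) = -2*P/(Y + (-2 + P)) = -2*P/(-2 + P + Y))
(X(0, 0*(6 + 3)) + 42)**2 = (-2*0/(-2 + 0 + 0*(6 + 3)) + 42)**2 = (-2*0/(-2 + 0 + 0*9) + 42)**2 = (-2*0/(-2 + 0 + 0) + 42)**2 = (-2*0/(-2) + 42)**2 = (-2*0*(-1/2) + 42)**2 = (0 + 42)**2 = 42**2 = 1764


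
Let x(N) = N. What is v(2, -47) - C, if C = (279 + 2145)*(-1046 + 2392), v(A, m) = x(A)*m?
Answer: -3262798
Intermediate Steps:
v(A, m) = A*m
C = 3262704 (C = 2424*1346 = 3262704)
v(2, -47) - C = 2*(-47) - 1*3262704 = -94 - 3262704 = -3262798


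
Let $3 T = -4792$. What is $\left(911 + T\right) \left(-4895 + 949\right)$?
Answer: $\frac{8124814}{3} \approx 2.7083 \cdot 10^{6}$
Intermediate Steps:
$T = - \frac{4792}{3}$ ($T = \frac{1}{3} \left(-4792\right) = - \frac{4792}{3} \approx -1597.3$)
$\left(911 + T\right) \left(-4895 + 949\right) = \left(911 - \frac{4792}{3}\right) \left(-4895 + 949\right) = \left(- \frac{2059}{3}\right) \left(-3946\right) = \frac{8124814}{3}$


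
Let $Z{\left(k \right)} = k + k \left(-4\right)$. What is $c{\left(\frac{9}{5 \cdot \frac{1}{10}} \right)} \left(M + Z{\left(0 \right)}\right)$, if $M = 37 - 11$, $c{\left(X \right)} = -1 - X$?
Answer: $-494$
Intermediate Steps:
$Z{\left(k \right)} = - 3 k$ ($Z{\left(k \right)} = k - 4 k = - 3 k$)
$M = 26$
$c{\left(\frac{9}{5 \cdot \frac{1}{10}} \right)} \left(M + Z{\left(0 \right)}\right) = \left(-1 - \frac{9}{5 \cdot \frac{1}{10}}\right) \left(26 - 0\right) = \left(-1 - \frac{9}{5 \cdot \frac{1}{10}}\right) \left(26 + 0\right) = \left(-1 - 9 \frac{1}{\frac{1}{2}}\right) 26 = \left(-1 - 9 \cdot 2\right) 26 = \left(-1 - 18\right) 26 = \left(-19\right) 26 = -494$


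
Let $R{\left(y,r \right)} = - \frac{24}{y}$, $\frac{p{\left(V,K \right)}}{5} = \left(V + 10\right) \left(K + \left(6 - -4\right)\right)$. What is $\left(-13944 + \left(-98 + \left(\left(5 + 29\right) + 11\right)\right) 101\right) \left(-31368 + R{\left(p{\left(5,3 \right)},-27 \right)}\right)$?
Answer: $\frac{196725350576}{325} \approx 6.0531 \cdot 10^{8}$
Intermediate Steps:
$p{\left(V,K \right)} = 5 \left(10 + K\right) \left(10 + V\right)$ ($p{\left(V,K \right)} = 5 \left(V + 10\right) \left(K + \left(6 - -4\right)\right) = 5 \left(10 + V\right) \left(K + \left(6 + 4\right)\right) = 5 \left(10 + V\right) \left(K + 10\right) = 5 \left(10 + V\right) \left(10 + K\right) = 5 \left(10 + K\right) \left(10 + V\right)$)
$\left(-13944 + \left(-98 + \left(\left(5 + 29\right) + 11\right)\right) 101\right) \left(-31368 + R{\left(p{\left(5,3 \right)},-27 \right)}\right) = \left(-13944 + \left(-98 + \left(\left(5 + 29\right) + 11\right)\right) 101\right) \left(-31368 - \frac{24}{500 + 50 \cdot 3 + 50 \cdot 5 + 5 \cdot 3 \cdot 5}\right) = \left(-13944 + \left(-98 + \left(34 + 11\right)\right) 101\right) \left(-31368 - \frac{24}{500 + 150 + 250 + 75}\right) = \left(-13944 + \left(-98 + 45\right) 101\right) \left(-31368 - \frac{24}{975}\right) = \left(-13944 - 5353\right) \left(-31368 - \frac{8}{325}\right) = \left(-19297\right) \left(- \frac{10194608}{325}\right) = \frac{196725350576}{325}$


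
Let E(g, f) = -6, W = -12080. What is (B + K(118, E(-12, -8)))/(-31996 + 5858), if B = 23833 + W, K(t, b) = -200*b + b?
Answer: -12947/26138 ≈ -0.49533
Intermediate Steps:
K(t, b) = -199*b
B = 11753 (B = 23833 - 12080 = 11753)
(B + K(118, E(-12, -8)))/(-31996 + 5858) = (11753 - 199*(-6))/(-31996 + 5858) = (11753 + 1194)/(-26138) = 12947*(-1/26138) = -12947/26138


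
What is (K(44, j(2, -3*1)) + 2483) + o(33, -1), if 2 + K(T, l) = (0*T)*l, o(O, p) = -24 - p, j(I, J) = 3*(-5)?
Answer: 2458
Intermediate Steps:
j(I, J) = -15
K(T, l) = -2 (K(T, l) = -2 + (0*T)*l = -2 + 0*l = -2 + 0 = -2)
(K(44, j(2, -3*1)) + 2483) + o(33, -1) = (-2 + 2483) + (-24 - 1*(-1)) = 2481 + (-24 + 1) = 2481 - 23 = 2458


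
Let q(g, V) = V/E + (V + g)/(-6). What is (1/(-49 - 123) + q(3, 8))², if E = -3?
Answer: 600625/29584 ≈ 20.302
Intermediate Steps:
q(g, V) = -V/2 - g/6 (q(g, V) = V/(-3) + (V + g)/(-6) = V*(-⅓) + (V + g)*(-⅙) = -V/3 + (-V/6 - g/6) = -V/2 - g/6)
(1/(-49 - 123) + q(3, 8))² = (1/(-49 - 123) + (-½*8 - ⅙*3))² = (1/(-172) + (-4 - ½))² = (-1/172 - 9/2)² = (-775/172)² = 600625/29584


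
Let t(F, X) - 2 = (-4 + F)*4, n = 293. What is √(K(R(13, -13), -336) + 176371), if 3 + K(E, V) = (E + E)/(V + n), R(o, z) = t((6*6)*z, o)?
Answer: 2*√81566657/43 ≈ 420.07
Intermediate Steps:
t(F, X) = -14 + 4*F (t(F, X) = 2 + (-4 + F)*4 = 2 + (-16 + 4*F) = -14 + 4*F)
R(o, z) = -14 + 144*z (R(o, z) = -14 + 4*((6*6)*z) = -14 + 4*(36*z) = -14 + 144*z)
K(E, V) = -3 + 2*E/(293 + V) (K(E, V) = -3 + (E + E)/(V + 293) = -3 + (2*E)/(293 + V) = -3 + 2*E/(293 + V))
√(K(R(13, -13), -336) + 176371) = √((-879 - 3*(-336) + 2*(-14 + 144*(-13)))/(293 - 336) + 176371) = √((-879 + 1008 + 2*(-14 - 1872))/(-43) + 176371) = √(-(-879 + 1008 + 2*(-1886))/43 + 176371) = √(-(-879 + 1008 - 3772)/43 + 176371) = √(-1/43*(-3643) + 176371) = √(3643/43 + 176371) = √(7587596/43) = 2*√81566657/43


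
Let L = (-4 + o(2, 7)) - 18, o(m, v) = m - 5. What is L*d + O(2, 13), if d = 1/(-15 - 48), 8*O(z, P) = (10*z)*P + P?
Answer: 17399/504 ≈ 34.522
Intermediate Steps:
o(m, v) = -5 + m
O(z, P) = P/8 + 5*P*z/4 (O(z, P) = ((10*z)*P + P)/8 = (10*P*z + P)/8 = (P + 10*P*z)/8 = P/8 + 5*P*z/4)
L = -25 (L = (-4 + (-5 + 2)) - 18 = (-4 - 3) - 18 = -7 - 18 = -25)
d = -1/63 (d = 1/(-63) = -1/63 ≈ -0.015873)
L*d + O(2, 13) = -25*(-1/63) + (1/8)*13*(1 + 10*2) = 25/63 + (1/8)*13*(1 + 20) = 25/63 + (1/8)*13*21 = 25/63 + 273/8 = 17399/504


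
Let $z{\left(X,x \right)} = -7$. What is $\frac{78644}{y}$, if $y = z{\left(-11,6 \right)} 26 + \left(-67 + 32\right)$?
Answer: $- \frac{78644}{217} \approx -362.41$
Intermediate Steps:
$y = -217$ ($y = \left(-7\right) 26 + \left(-67 + 32\right) = -182 - 35 = -217$)
$\frac{78644}{y} = \frac{78644}{-217} = 78644 \left(- \frac{1}{217}\right) = - \frac{78644}{217}$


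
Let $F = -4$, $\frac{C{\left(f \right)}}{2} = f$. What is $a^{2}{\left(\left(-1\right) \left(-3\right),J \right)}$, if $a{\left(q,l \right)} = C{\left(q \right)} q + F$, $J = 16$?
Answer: $196$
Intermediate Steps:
$C{\left(f \right)} = 2 f$
$a{\left(q,l \right)} = -4 + 2 q^{2}$ ($a{\left(q,l \right)} = 2 q q - 4 = 2 q^{2} - 4 = -4 + 2 q^{2}$)
$a^{2}{\left(\left(-1\right) \left(-3\right),J \right)} = \left(-4 + 2 \left(\left(-1\right) \left(-3\right)\right)^{2}\right)^{2} = \left(-4 + 2 \cdot 3^{2}\right)^{2} = \left(-4 + 2 \cdot 9\right)^{2} = \left(-4 + 18\right)^{2} = 14^{2} = 196$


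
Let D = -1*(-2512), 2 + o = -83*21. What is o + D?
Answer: 767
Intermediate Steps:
o = -1745 (o = -2 - 83*21 = -2 - 1743 = -1745)
D = 2512
o + D = -1745 + 2512 = 767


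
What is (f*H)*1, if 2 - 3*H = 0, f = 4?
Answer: 8/3 ≈ 2.6667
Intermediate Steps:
H = ⅔ (H = ⅔ - ⅓*0 = ⅔ + 0 = ⅔ ≈ 0.66667)
(f*H)*1 = (4*(⅔))*1 = (8/3)*1 = 8/3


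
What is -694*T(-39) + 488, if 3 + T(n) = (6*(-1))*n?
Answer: -159826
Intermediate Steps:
T(n) = -3 - 6*n (T(n) = -3 + (6*(-1))*n = -3 - 6*n)
-694*T(-39) + 488 = -694*(-3 - 6*(-39)) + 488 = -694*(-3 + 234) + 488 = -694*231 + 488 = -160314 + 488 = -159826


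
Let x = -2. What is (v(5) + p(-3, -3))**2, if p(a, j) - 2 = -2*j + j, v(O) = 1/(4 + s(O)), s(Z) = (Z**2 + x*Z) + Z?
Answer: 14641/576 ≈ 25.418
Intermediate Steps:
s(Z) = Z**2 - Z (s(Z) = (Z**2 - 2*Z) + Z = Z**2 - Z)
v(O) = 1/(4 + O*(-1 + O))
p(a, j) = 2 - j (p(a, j) = 2 + (-2*j + j) = 2 - j)
(v(5) + p(-3, -3))**2 = (1/(4 + 5*(-1 + 5)) + (2 - 1*(-3)))**2 = (1/(4 + 5*4) + (2 + 3))**2 = (1/(4 + 20) + 5)**2 = (1/24 + 5)**2 = (121/24)**2 = 14641/576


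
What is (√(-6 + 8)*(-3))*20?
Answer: -60*√2 ≈ -84.853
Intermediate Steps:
(√(-6 + 8)*(-3))*20 = (√2*(-3))*20 = -3*√2*20 = -60*√2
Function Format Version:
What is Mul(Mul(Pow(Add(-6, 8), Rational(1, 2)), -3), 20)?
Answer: Mul(-60, Pow(2, Rational(1, 2))) ≈ -84.853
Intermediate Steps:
Mul(Mul(Pow(Add(-6, 8), Rational(1, 2)), -3), 20) = Mul(Mul(Pow(2, Rational(1, 2)), -3), 20) = Mul(Mul(-3, Pow(2, Rational(1, 2))), 20) = Mul(-60, Pow(2, Rational(1, 2)))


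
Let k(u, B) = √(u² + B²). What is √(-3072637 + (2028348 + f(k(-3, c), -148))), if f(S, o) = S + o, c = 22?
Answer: √(-1044437 + √493) ≈ 1022.0*I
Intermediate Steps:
k(u, B) = √(B² + u²)
√(-3072637 + (2028348 + f(k(-3, c), -148))) = √(-3072637 + (2028348 + (√(22² + (-3)²) - 148))) = √(-3072637 + (2028348 + (√(484 + 9) - 148))) = √(-3072637 + (2028348 + (√493 - 148))) = √(-3072637 + (2028348 + (-148 + √493))) = √(-3072637 + (2028200 + √493)) = √(-1044437 + √493)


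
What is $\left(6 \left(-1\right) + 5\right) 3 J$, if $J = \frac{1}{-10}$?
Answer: $\frac{3}{10} \approx 0.3$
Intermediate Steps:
$J = - \frac{1}{10} \approx -0.1$
$\left(6 \left(-1\right) + 5\right) 3 J = \left(6 \left(-1\right) + 5\right) 3 \left(- \frac{1}{10}\right) = \left(-6 + 5\right) 3 \left(- \frac{1}{10}\right) = \left(-1\right) 3 \left(- \frac{1}{10}\right) = \left(-3\right) \left(- \frac{1}{10}\right) = \frac{3}{10}$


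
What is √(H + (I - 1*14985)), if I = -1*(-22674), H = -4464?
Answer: 5*√129 ≈ 56.789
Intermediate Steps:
I = 22674
√(H + (I - 1*14985)) = √(-4464 + (22674 - 1*14985)) = √(-4464 + (22674 - 14985)) = √(-4464 + 7689) = √3225 = 5*√129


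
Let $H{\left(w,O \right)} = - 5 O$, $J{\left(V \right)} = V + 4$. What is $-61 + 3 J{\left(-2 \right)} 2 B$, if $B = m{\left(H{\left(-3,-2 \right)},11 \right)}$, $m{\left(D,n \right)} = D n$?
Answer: $1259$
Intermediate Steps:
$J{\left(V \right)} = 4 + V$
$B = 110$ ($B = \left(-5\right) \left(-2\right) 11 = 10 \cdot 11 = 110$)
$-61 + 3 J{\left(-2 \right)} 2 B = -61 + 3 \left(4 - 2\right) 2 \cdot 110 = -61 + 3 \cdot 2 \cdot 2 \cdot 110 = -61 + 6 \cdot 2 \cdot 110 = -61 + 12 \cdot 110 = -61 + 1320 = 1259$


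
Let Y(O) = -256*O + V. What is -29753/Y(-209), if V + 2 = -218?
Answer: -29753/53284 ≈ -0.55838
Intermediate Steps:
V = -220 (V = -2 - 218 = -220)
Y(O) = -220 - 256*O (Y(O) = -256*O - 220 = -220 - 256*O)
-29753/Y(-209) = -29753/(-220 - 256*(-209)) = -29753/(-220 + 53504) = -29753/53284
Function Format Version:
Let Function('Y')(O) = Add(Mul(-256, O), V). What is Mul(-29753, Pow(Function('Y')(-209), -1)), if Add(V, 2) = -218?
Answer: Rational(-29753, 53284) ≈ -0.55838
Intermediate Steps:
V = -220 (V = Add(-2, -218) = -220)
Function('Y')(O) = Add(-220, Mul(-256, O)) (Function('Y')(O) = Add(Mul(-256, O), -220) = Add(-220, Mul(-256, O)))
Mul(-29753, Pow(Function('Y')(-209), -1)) = Mul(-29753, Pow(Add(-220, Mul(-256, -209)), -1)) = Mul(-29753, Pow(Add(-220, 53504), -1)) = Mul(-29753, Pow(53284, -1)) = Mul(-29753, Rational(1, 53284)) = Rational(-29753, 53284)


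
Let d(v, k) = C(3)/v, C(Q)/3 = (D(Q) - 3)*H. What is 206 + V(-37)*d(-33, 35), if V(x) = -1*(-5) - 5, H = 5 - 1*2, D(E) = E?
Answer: 206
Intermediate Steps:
H = 3 (H = 5 - 2 = 3)
C(Q) = -27 + 9*Q (C(Q) = 3*((Q - 3)*3) = 3*((-3 + Q)*3) = 3*(-9 + 3*Q) = -27 + 9*Q)
V(x) = 0 (V(x) = 5 - 5 = 0)
d(v, k) = 0 (d(v, k) = (-27 + 9*3)/v = (-27 + 27)/v = 0/v = 0)
206 + V(-37)*d(-33, 35) = 206 + 0*0 = 206 + 0 = 206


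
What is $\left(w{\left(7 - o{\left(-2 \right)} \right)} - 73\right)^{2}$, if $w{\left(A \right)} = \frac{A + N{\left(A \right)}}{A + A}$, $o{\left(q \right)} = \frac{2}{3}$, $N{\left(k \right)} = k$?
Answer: $5184$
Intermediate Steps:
$o{\left(q \right)} = \frac{2}{3}$ ($o{\left(q \right)} = 2 \cdot \frac{1}{3} = \frac{2}{3}$)
$w{\left(A \right)} = 1$ ($w{\left(A \right)} = \frac{A + A}{A + A} = \frac{2 A}{2 A} = 2 A \frac{1}{2 A} = 1$)
$\left(w{\left(7 - o{\left(-2 \right)} \right)} - 73\right)^{2} = \left(1 - 73\right)^{2} = \left(-72\right)^{2} = 5184$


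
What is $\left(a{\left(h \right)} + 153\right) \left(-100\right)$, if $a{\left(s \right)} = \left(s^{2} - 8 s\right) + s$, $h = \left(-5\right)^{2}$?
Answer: $-60300$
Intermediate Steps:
$h = 25$
$a{\left(s \right)} = s^{2} - 7 s$
$\left(a{\left(h \right)} + 153\right) \left(-100\right) = \left(25 \left(-7 + 25\right) + 153\right) \left(-100\right) = \left(25 \cdot 18 + 153\right) \left(-100\right) = \left(450 + 153\right) \left(-100\right) = 603 \left(-100\right) = -60300$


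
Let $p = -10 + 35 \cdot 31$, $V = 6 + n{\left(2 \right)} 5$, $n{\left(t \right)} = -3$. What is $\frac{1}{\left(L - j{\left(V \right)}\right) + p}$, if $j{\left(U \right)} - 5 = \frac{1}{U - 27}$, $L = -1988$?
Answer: $- \frac{36}{33047} \approx -0.0010894$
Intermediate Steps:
$V = -9$ ($V = 6 - 15 = -9$)
$j{\left(U \right)} = 5 + \frac{1}{-27 + U}$ ($j{\left(U \right)} = 5 + \frac{1}{U - 27} = 5 + \frac{1}{-27 + U}$)
$p = 1075$ ($p = -10 + 1085 = 1075$)
$\frac{1}{\left(L - j{\left(V \right)}\right) + p} = \frac{1}{\left(-1988 - \frac{-134 + 5 \left(-9\right)}{-27 - 9}\right) + 1075} = \frac{1}{\left(-1988 - \frac{-134 - 45}{-36}\right) + 1075} = \frac{1}{\left(-1988 - \left(- \frac{1}{36}\right) \left(-179\right)\right) + 1075} = \frac{1}{\left(-1988 - \frac{179}{36}\right) + 1075} = \frac{1}{- \frac{71747}{36} + 1075} = \frac{1}{- \frac{33047}{36}} = - \frac{36}{33047}$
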